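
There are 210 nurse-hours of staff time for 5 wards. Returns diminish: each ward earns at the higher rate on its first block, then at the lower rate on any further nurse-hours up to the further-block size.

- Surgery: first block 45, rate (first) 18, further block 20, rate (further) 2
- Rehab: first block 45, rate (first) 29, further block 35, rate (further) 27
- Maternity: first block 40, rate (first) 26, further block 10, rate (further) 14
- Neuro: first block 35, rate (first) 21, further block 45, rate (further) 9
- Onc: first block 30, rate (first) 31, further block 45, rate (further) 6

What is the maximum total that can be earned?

5405

Order all 10 blocks by rate: Onc/first 31 > Rehab/first 29 > Rehab/second 27 > Maternity/first 26 > Neuro/first 21 > Surgery/first 18 > Maternity/second 14 > Neuro/second 9 > Onc/second 6 > Surgery/second 2.
Fill Onc first block (30 at 31) → 180 left.
Rehab/first (29): +45 → 135 left.
Rehab second at 27: fill all 35 → 100 left.
Fill Maternity first block (40 at 26) → 60 left.
Fill Neuro first block (35 at 21) → 25 left.
Surgery first at 18: only 25 left, fill 25.
Total = 31×30 + 29×45 + 27×35 + 26×40 + 21×35 + 18×25 = 5405.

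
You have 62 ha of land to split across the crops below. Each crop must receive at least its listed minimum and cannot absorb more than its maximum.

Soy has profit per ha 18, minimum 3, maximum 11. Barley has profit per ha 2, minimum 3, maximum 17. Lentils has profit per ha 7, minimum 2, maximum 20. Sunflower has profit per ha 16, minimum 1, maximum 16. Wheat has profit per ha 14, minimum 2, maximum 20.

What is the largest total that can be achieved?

824

Meeting every minimum uses 3+3+2+1+2 = 11 ha, leaving 51.
Rank by profit per ha: Soy 18 > Sunflower 16 > Wheat 14 > Lentils 7 > Barley 2.
Soy: +8 to 11 (cap) ; 43 left.
Sunflower: +15 to 16 (cap) ; 28 left.
Wheat: +18 to 20 (cap) ; 10 left.
Only 10 left; Lentils takes them to reach 12.
Total = 18×11 + 2×3 + 7×12 + 16×16 + 14×20 = 824.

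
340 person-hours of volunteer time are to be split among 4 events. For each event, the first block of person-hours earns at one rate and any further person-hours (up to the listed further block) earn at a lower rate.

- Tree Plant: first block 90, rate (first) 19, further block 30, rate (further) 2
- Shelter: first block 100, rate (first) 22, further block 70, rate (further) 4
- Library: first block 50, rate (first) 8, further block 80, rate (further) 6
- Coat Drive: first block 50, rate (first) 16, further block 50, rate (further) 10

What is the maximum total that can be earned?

Treat each block as its own option and order by rate: Shelter/tier1 22 > Tree Plant/tier1 19 > Coat Drive/tier1 16 > Coat Drive/tier2 10 > Library/tier1 8 > Library/tier2 6 > Shelter/tier2 4 > Tree Plant/tier2 2.
Shelter tier1 at 22: fill all 100 → 240 left.
Fill Tree Plant tier1 block (90 at 19) → 150 left.
Coat Drive/tier1 (16): +50 → 100 left.
Fill Coat Drive tier2 block (50 at 10) → 50 left.
Library tier1 at 8: fill all 50 → 0 left.
Total = 22×100 + 19×90 + 16×50 + 10×50 + 8×50 = 5610.

5610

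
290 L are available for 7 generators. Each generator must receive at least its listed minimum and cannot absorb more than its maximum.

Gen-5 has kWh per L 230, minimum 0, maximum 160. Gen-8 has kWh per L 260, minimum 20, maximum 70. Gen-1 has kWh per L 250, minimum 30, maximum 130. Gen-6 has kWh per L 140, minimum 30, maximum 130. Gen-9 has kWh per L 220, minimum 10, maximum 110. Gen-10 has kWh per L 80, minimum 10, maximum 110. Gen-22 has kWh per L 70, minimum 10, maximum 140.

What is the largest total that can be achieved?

Meeting every minimum uses 0+20+30+30+10+10+10 = 110 L, leaving 180.
Rank by kWh per L: Gen-8 260 > Gen-1 250 > Gen-5 230 > Gen-9 220 > Gen-6 140 > Gen-10 80 > Gen-22 70.
Gen-8: +50 to 70 (cap) → 130 left.
Gen-1: +100 to 130 (cap) → 30 left.
Only 30 left; Gen-5 takes them to reach 30.
Total = 230×30 + 260×70 + 250×130 + 140×30 + 220×10 + 80×10 + 70×10 = 65500.

65500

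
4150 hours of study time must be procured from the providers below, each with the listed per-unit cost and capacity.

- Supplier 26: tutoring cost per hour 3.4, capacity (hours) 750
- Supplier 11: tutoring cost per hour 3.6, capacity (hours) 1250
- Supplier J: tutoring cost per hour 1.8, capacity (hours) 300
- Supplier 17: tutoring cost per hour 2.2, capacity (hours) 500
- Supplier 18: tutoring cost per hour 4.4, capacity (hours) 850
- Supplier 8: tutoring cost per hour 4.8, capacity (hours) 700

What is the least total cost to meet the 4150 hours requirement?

14830

Cheapest first:
Take 300 from Supplier J at 1.8 — need 3850 more.
Supplier 17 at 2.2: take all 500 hours — 3350 still needed.
Supplier 26 at 3.4: take all 750 hours — 2600 still needed.
Take 1250 from Supplier 11 at 3.6 — need 1350 more.
Supplier 18 (4.4): use full 850 — 500 hours to go.
Supplier 8 (4.8): take the remaining 500 — done.
Cost = 300×1.8 + 500×2.2 + 750×3.4 + 1250×3.6 + 850×4.4 + 500×4.8 = 14830.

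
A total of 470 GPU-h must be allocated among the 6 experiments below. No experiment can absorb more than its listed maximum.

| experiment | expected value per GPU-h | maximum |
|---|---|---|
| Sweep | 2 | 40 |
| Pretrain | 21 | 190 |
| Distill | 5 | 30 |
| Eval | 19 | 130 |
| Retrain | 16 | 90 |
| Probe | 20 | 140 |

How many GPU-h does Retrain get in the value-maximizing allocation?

Rank by expected value per GPU-h: Pretrain 21 > Probe 20 > Eval 19 > Retrain 16 > Distill 5 > Sweep 2.
Give Pretrain 190 to hit its cap of 190 → 280 left.
Probe: +140 to 140 (cap) → 140 left.
Eval: +130 to 130 (cap) → 10 left.
Retrain: +10 (room for 90) → 10. Pool exhausted.

10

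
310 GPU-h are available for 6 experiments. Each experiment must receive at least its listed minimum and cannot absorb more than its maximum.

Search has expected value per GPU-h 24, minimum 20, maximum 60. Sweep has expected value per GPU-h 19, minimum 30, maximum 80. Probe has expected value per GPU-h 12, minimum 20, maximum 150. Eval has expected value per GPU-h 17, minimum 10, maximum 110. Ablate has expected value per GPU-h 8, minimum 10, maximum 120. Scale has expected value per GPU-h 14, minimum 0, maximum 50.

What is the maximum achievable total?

5570

Meeting every minimum uses 20+30+20+10+10+0 = 90 GPU-h, leaving 220.
Highest expected value per GPU-h first: Search 24 > Sweep 19 > Eval 17 > Scale 14 > Probe 12 > Ablate 8.
Search takes 40 more to reach its cap of 60 — 180 left.
Give Sweep 50 more to hit its cap of 80 — 130 left.
Eval takes 100 more to reach its cap of 110 — 30 left.
Only 30 left; Scale takes them to reach 30.
Total = 24×60 + 19×80 + 12×20 + 17×110 + 8×10 + 14×30 = 5570.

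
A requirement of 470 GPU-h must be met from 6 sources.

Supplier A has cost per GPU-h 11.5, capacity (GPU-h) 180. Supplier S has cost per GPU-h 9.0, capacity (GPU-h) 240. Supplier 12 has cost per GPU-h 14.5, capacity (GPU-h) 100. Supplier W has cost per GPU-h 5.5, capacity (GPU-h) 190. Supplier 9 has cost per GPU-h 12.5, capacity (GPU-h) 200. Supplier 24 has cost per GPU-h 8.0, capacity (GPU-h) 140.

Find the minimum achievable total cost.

Use sources in increasing cost order.
Supplier W (5.5): use full 190 — 280 GPU-h to go.
Take 140 from Supplier 24 at 8.0 — need 140 more.
Supplier S (9.0): take the remaining 140 — done.
Supplier A, Supplier 9, Supplier 12: unused.
Cost = 190×5.5 + 140×8.0 + 140×9.0 = 3425.

3425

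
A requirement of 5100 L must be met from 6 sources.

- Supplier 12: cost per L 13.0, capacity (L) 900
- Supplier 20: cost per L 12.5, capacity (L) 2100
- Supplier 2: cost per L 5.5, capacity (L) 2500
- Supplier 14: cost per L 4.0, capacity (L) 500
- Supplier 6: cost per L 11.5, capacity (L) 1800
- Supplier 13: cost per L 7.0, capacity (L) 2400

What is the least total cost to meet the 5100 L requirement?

Cheapest first:
Take 500 from Supplier 14 at 4.0 → need 4600 more.
Take 2500 from Supplier 2 at 5.5 → need 2100 more.
Supplier 13 at 7.0: take 2100 of its 2400 → requirement met.
Supplier 6, Supplier 20, Supplier 12: unused.
Cost = 500×4.0 + 2500×5.5 + 2100×7.0 = 30450.

30450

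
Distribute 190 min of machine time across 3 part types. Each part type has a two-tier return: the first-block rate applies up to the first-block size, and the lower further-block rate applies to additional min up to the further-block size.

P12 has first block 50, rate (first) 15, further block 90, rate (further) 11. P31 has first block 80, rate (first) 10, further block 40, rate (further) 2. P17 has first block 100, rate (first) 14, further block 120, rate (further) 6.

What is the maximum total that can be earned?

2590

Treat each block as its own option and order by rate: P12/T1 15 > P17/T1 14 > P12/T2 11 > P31/T1 10 > P17/T2 6 > P31/T2 2.
P12/T1 (15): +50 ; 140 left.
Fill P17 T1 block (100 at 14) ; 40 left.
P12/T2: +40 of 90 at 11; pool empty.
Total = 15×50 + 14×100 + 11×40 = 2590.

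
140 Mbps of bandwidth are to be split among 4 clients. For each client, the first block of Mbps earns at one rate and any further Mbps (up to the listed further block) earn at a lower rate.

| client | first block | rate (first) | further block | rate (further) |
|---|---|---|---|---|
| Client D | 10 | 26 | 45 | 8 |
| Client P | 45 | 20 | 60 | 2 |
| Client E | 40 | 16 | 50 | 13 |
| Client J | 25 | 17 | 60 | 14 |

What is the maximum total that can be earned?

2505

Treat each block as its own option and order by rate: Client D/first 26 > Client P/first 20 > Client J/first 17 > Client E/first 16 > Client J/second 14 > Client E/second 13 > Client D/second 8 > Client P/second 2.
Client D/first (26): +10 — 130 left.
Client P first at 20: fill all 45 — 85 left.
Fill Client J first block (25 at 17) — 60 left.
Client E first at 16: fill all 40 — 20 left.
Client J/second: +20 of 60 at 14; pool empty.
Total = 26×10 + 20×45 + 17×25 + 16×40 + 14×20 = 2505.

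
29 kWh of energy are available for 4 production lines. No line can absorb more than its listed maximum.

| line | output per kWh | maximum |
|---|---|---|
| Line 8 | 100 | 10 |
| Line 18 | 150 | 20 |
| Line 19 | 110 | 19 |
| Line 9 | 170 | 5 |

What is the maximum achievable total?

4290

Order the production lines by output per kWh: Line 9 170 > Line 18 150 > Line 19 110 > Line 8 100.
Line 9: +5 to 5 (cap) → 24 left.
Line 18: +20 to 20 (cap) → 4 left.
Line 19: +4 (room for 19) → 4. Pool exhausted.
Total = 150×20 + 110×4 + 170×5 = 4290.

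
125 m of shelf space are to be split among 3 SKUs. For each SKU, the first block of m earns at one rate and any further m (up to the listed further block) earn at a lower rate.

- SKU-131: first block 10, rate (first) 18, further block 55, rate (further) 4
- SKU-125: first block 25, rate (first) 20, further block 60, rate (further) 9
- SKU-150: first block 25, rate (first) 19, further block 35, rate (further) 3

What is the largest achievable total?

1715

Treat each block as its own option and order by rate: SKU-125/T1 20 > SKU-150/T1 19 > SKU-131/T1 18 > SKU-125/T2 9 > SKU-131/T2 4 > SKU-150/T2 3.
Fill SKU-125 T1 block (25 at 20) — 100 left.
SKU-150/T1 (19): +25 — 75 left.
SKU-131/T1 (18): +10 — 65 left.
Fill SKU-125 T2 block (60 at 9) — 5 left.
SKU-131/T2: +5 of 55 at 4; pool empty.
Total = 20×25 + 19×25 + 18×10 + 9×60 + 4×5 = 1715.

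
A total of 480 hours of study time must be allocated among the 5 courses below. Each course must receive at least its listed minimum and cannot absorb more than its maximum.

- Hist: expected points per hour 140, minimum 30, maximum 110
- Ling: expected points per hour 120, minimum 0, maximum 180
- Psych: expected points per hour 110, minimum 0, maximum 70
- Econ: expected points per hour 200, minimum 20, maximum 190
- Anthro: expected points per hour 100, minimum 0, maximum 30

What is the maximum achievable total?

Meeting every minimum uses 30+0+0+20+0 = 50 hours, leaving 430.
Order the courses by expected points per hour: Econ 200 > Hist 140 > Ling 120 > Psych 110 > Anthro 100.
Econ takes 170 more to reach its cap of 190 → 260 left.
Hist takes 80 more to reach its cap of 110 → 180 left.
Ling takes 180 more to reach its cap of 180 → 0 left.
Total = 140×110 + 120×180 + 200×190 = 75000.

75000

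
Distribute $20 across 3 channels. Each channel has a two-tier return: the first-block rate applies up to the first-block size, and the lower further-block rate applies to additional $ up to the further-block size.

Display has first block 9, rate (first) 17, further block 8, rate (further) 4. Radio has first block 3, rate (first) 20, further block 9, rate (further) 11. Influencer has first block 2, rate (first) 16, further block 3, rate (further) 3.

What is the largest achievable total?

311

Treat each block as its own option and order by rate: Radio/T1 20 > Display/T1 17 > Influencer/T1 16 > Radio/T2 11 > Display/T2 4 > Influencer/T2 3.
Fill Radio T1 block (3 at 20) — 17 left.
Display T1 at 17: fill all 9 — 8 left.
Fill Influencer T1 block (2 at 16) — 6 left.
6 remain; put them into Radio T2 at 11.
Total = 20×3 + 17×9 + 16×2 + 11×6 = 311.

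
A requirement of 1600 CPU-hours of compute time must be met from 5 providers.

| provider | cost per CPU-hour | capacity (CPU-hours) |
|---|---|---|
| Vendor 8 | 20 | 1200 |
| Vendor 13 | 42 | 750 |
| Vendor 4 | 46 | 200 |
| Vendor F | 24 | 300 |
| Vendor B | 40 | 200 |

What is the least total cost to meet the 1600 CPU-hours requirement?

35200

Use providers in increasing cost order.
Take 1200 from Vendor 8 at 20 ; need 400 more.
Vendor F (24): use full 300 ; 100 CPU-hours to go.
Vendor B at 40: take 100 of its 200 ; requirement met.
Vendor 13, Vendor 4: unused.
Cost = 1200×20 + 300×24 + 100×40 = 35200.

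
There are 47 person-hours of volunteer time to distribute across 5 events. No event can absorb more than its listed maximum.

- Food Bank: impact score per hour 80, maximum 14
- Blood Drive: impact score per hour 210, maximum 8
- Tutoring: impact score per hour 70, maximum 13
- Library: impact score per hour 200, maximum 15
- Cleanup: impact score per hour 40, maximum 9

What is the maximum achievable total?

Rank by impact score per hour: Blood Drive 210 > Library 200 > Food Bank 80 > Tutoring 70 > Cleanup 40.
Blood Drive takes 8 to reach its cap of 8 → 39 left.
Give Library 15 to hit its cap of 15 → 24 left.
Food Bank: +14 to 14 (cap) → 10 left.
Tutoring has room for 13 but only 10 remain, so it gets 10.
Total = 80×14 + 210×8 + 70×10 + 200×15 = 6500.

6500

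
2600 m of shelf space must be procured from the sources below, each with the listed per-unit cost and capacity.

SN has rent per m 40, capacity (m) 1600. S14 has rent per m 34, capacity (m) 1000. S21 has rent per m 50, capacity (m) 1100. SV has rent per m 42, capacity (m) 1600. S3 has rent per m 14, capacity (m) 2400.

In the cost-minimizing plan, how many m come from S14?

200

Fill from the cheapest source first.
S3 (14): use full 2400 — 200 m to go.
S14 at 34: take 200 of its 1000 — requirement met.
SN, SV, S21: unused.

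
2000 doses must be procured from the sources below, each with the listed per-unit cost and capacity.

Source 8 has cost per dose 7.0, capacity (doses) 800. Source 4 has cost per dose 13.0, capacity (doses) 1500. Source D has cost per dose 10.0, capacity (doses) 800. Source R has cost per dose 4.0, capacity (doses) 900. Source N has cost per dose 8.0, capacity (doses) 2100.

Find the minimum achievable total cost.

11600

Use sources in increasing cost order.
Source R at 4.0: take all 900 doses → 1100 still needed.
Source 8 at 7.0: take all 800 doses → 300 still needed.
Source N at 8.0: take 300 of its 2100 → requirement met.
Source D, Source 4: unused.
Cost = 900×4.0 + 800×7.0 + 300×8.0 = 11600.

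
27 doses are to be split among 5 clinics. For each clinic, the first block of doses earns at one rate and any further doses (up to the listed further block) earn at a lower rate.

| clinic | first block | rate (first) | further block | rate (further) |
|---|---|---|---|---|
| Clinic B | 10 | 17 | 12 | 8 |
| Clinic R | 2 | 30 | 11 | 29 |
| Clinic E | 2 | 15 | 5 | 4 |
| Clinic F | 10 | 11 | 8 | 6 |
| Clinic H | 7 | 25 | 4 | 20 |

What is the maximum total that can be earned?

685

Rank every tier by rate: Clinic R/tier1 30 > Clinic R/tier2 29 > Clinic H/tier1 25 > Clinic H/tier2 20 > Clinic B/tier1 17 > Clinic E/tier1 15 > Clinic F/tier1 11 > Clinic B/tier2 8 > Clinic F/tier2 6 > Clinic E/tier2 4.
Clinic R tier1 at 30: fill all 2 ; 25 left.
Clinic R tier2 at 29: fill all 11 ; 14 left.
Clinic H tier1 at 25: fill all 7 ; 7 left.
Clinic H tier2 at 20: fill all 4 ; 3 left.
3 remain; put them into Clinic B tier1 at 17.
Total = 30×2 + 29×11 + 25×7 + 20×4 + 17×3 = 685.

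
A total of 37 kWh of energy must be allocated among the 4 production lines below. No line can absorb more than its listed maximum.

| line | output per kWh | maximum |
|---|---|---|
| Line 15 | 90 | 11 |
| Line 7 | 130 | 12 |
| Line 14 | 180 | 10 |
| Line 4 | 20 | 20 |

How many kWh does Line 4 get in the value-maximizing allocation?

Order the production lines by output per kWh: Line 14 180 > Line 7 130 > Line 15 90 > Line 4 20.
Line 14: +10 to 10 (cap) → 27 left.
Line 7: +12 to 12 (cap) → 15 left.
Line 15 takes 11 to reach its cap of 11 → 4 left.
Line 4 has room for 20 but only 4 remain, so it gets 4.

4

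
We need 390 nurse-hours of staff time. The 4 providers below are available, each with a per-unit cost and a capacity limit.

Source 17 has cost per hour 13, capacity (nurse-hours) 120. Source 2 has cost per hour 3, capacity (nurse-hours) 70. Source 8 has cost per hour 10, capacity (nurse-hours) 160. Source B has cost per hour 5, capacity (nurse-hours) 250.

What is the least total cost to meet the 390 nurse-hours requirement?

2160

Fill from the cheapest provider first.
Source 2 at 3: take all 70 nurse-hours → 320 still needed.
Take 250 from Source B at 5 → need 70 more.
Source 8 at 10: take 70 of its 160 → requirement met.
Source 17: unused.
Cost = 70×3 + 250×5 + 70×10 = 2160.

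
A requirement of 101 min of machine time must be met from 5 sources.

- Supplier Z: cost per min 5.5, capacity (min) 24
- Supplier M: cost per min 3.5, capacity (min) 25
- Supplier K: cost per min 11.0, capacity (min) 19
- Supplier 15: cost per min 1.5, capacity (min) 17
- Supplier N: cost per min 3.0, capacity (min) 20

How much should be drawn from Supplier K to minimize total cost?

Cheapest first:
Take 17 from Supplier 15 at 1.5 ; need 84 more.
Take 20 from Supplier N at 3.0 ; need 64 more.
Supplier M at 3.5: take all 25 min ; 39 still needed.
Supplier Z at 5.5: take all 24 min ; 15 still needed.
Take 15 from Supplier K at 11.0 to finish.

15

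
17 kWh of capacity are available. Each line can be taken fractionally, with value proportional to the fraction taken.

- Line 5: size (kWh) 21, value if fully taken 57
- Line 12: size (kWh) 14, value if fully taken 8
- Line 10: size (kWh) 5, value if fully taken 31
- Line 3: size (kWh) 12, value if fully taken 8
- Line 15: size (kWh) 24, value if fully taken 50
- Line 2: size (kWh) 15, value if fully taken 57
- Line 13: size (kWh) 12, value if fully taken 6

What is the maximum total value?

76.6

Sort by value density: Line 10 31/5≈6.2, Line 2 57/15≈3.8, Line 5 57/21≈2.71, Line 15 50/24≈2.08, Line 3 8/12≈0.667, Line 12 8/14≈0.571, Line 13 6/12≈0.5.
All 5 kWh of Line 10 fit (value 31) — 12 remain.
12 kWh left: a 12/15 share of Line 2 gives 57×12/15 = 45.6.
Total value = 76.6.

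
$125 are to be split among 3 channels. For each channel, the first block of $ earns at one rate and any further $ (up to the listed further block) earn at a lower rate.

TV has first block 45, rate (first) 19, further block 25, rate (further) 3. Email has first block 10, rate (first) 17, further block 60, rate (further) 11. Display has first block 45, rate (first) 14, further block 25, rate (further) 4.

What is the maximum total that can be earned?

1930

Order all 6 blocks by rate: TV/T1 19 > Email/T1 17 > Display/T1 14 > Email/T2 11 > Display/T2 4 > TV/T2 3.
Fill TV T1 block (45 at 19) → 80 left.
Fill Email T1 block (10 at 17) → 70 left.
Display/T1 (14): +45 → 25 left.
Email/T2: +25 of 60 at 11; pool empty.
Total = 19×45 + 17×10 + 14×45 + 11×25 = 1930.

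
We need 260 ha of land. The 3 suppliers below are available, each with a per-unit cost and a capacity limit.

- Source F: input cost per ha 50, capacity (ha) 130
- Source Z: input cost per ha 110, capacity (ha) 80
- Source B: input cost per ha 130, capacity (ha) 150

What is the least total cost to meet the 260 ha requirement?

Fill from the cheapest supplier first.
Take 130 from Source F at 50 → need 130 more.
Source Z at 110: take all 80 ha → 50 still needed.
Take 50 from Source B at 130 to finish.
Cost = 130×50 + 80×110 + 50×130 = 21800.

21800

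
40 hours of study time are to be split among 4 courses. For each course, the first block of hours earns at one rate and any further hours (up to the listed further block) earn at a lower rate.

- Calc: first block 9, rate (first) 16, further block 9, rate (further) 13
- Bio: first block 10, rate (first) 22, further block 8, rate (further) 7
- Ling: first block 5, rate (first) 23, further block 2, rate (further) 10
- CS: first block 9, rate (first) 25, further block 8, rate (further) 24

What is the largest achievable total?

Order all 8 blocks by rate: CS/T1 25 > CS/T2 24 > Ling/T1 23 > Bio/T1 22 > Calc/T1 16 > Calc/T2 13 > Ling/T2 10 > Bio/T2 7.
Fill CS T1 block (9 at 25) — 31 left.
Fill CS T2 block (8 at 24) — 23 left.
Fill Ling T1 block (5 at 23) — 18 left.
Bio/T1 (22): +10 — 8 left.
8 remain; put them into Calc T1 at 16.
Total = 25×9 + 24×8 + 23×5 + 22×10 + 16×8 = 880.

880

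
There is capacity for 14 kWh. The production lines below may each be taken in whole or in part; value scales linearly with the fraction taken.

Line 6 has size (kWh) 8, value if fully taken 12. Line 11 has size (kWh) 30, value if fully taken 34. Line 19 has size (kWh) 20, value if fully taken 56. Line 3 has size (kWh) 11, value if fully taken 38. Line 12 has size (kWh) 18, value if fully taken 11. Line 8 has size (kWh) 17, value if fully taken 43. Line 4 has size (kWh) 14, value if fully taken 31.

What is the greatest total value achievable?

46.4

Best value per unit of size first: Line 3 38/11≈3.45, Line 19 56/20≈2.8, Line 8 43/17≈2.53, Line 4 31/14≈2.21, Line 6 12/8≈1.5, Line 11 34/30≈1.13, Line 12 11/18≈0.611.
Line 3: take in full, 11 kWh for value 38 ; 3 left.
Only 3 kWh remain; take 3/20 of Line 19 for value 56×3/20 = 8.4.
Total value = 46.4.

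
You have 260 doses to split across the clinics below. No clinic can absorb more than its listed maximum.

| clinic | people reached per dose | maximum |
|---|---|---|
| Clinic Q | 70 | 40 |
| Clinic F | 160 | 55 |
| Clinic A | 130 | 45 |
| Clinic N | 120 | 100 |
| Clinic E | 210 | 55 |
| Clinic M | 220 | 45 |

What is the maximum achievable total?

Highest people reached per dose first: Clinic M 220 > Clinic E 210 > Clinic F 160 > Clinic A 130 > Clinic N 120 > Clinic Q 70.
Clinic M takes 45 to reach its cap of 45 — 215 left.
Give Clinic E 55 to hit its cap of 55 — 160 left.
Give Clinic F 55 to hit its cap of 55 — 105 left.
Give Clinic A 45 to hit its cap of 45 — 60 left.
Only 60 left; Clinic N takes them to reach 60.
Total = 160×55 + 130×45 + 120×60 + 210×55 + 220×45 = 43300.

43300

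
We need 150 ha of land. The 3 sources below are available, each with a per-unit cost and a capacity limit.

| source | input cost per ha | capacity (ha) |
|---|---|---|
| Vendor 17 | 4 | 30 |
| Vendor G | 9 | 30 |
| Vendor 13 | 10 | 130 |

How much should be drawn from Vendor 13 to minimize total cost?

90

Use sources in increasing cost order.
Vendor 17 at 4: take all 30 ha — 120 still needed.
Vendor G (9): use full 30 — 90 ha to go.
Vendor 13 (10): take the remaining 90 — done.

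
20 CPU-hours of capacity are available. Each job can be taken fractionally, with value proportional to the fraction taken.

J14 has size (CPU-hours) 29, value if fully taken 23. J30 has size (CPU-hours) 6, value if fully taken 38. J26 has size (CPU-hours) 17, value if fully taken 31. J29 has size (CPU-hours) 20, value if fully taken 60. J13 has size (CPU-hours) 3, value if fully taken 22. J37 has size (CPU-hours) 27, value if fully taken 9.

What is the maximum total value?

Best value per unit of size first: J13 22/3≈7.33, J30 38/6≈6.33, J29 60/20≈3, J26 31/17≈1.82, J14 23/29≈0.793, J37 9/27≈0.333.
All 3 CPU-hours of J13 fit (value 22) ; 17 remain.
All 6 CPU-hours of J30 fit (value 38) ; 11 remain.
11 CPU-hours left: a 11/20 share of J29 gives 60×11/20 = 33.
Total value = 93.

93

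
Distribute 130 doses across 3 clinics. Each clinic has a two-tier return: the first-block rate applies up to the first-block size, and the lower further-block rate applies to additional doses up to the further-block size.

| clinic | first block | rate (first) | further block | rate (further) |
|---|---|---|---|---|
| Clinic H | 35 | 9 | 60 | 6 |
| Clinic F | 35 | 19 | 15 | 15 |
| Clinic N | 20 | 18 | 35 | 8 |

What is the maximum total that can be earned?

1765

Treat each block as its own option and order by rate: Clinic F/T1 19 > Clinic N/T1 18 > Clinic F/T2 15 > Clinic H/T1 9 > Clinic N/T2 8 > Clinic H/T2 6.
Fill Clinic F T1 block (35 at 19) → 95 left.
Clinic N T1 at 18: fill all 20 → 75 left.
Clinic F/T2 (15): +15 → 60 left.
Clinic H T1 at 9: fill all 35 → 25 left.
Clinic N/T2: +25 of 35 at 8; pool empty.
Total = 19×35 + 18×20 + 15×15 + 9×35 + 8×25 = 1765.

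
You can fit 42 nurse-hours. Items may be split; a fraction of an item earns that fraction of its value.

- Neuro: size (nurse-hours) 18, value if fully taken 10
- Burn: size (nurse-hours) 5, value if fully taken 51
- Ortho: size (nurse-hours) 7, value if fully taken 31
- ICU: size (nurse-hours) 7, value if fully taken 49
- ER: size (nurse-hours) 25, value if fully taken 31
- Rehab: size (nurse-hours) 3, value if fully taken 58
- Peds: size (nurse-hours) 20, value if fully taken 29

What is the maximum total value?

Best value per unit of size first: Rehab 58/3≈19.3, Burn 51/5≈10.2, ICU 49/7≈7, Ortho 31/7≈4.43, Peds 29/20≈1.45, ER 31/25≈1.24, Neuro 10/18≈0.556.
All 3 nurse-hours of Rehab fit (value 58) ; 39 remain.
All 5 nurse-hours of Burn fit (value 51) ; 34 remain.
All 7 nurse-hours of ICU fit (value 49) ; 27 remain.
All 7 nurse-hours of Ortho fit (value 31) ; 20 remain.
All 20 nurse-hours of Peds fit (value 29) ; 0 remain.
Total value = 218.

218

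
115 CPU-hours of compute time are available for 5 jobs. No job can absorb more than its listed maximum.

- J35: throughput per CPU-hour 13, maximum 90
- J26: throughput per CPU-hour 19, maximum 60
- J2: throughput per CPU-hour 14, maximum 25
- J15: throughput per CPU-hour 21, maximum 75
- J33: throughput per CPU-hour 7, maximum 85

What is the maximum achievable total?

2335

Order the jobs by throughput per CPU-hour: J15 21 > J26 19 > J2 14 > J35 13 > J33 7.
Give J15 75 to hit its cap of 75 → 40 left.
J26: +40 (room for 60) → 40. Pool exhausted.
Total = 19×40 + 21×75 = 2335.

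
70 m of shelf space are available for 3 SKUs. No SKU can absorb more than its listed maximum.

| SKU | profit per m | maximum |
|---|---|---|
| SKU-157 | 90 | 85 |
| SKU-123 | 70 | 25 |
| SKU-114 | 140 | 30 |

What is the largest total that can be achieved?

7800

Order the SKUs by profit per m: SKU-114 140 > SKU-157 90 > SKU-123 70.
Give SKU-114 30 to hit its cap of 30 — 40 left.
Only 40 left; SKU-157 takes them to reach 40.
Total = 90×40 + 140×30 = 7800.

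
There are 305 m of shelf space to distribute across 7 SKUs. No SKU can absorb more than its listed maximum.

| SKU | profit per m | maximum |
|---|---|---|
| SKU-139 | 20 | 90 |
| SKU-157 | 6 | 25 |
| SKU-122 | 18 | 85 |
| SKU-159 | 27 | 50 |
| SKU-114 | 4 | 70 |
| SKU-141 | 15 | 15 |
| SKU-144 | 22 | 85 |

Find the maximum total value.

6460

Order the SKUs by profit per m: SKU-159 27 > SKU-144 22 > SKU-139 20 > SKU-122 18 > SKU-141 15 > SKU-157 6 > SKU-114 4.
Give SKU-159 50 to hit its cap of 50 — 255 left.
SKU-144: +85 to 85 (cap) — 170 left.
SKU-139: +90 to 90 (cap) — 80 left.
SKU-122 has room for 85 but only 80 remain, so it gets 80.
Total = 20×90 + 18×80 + 27×50 + 22×85 = 6460.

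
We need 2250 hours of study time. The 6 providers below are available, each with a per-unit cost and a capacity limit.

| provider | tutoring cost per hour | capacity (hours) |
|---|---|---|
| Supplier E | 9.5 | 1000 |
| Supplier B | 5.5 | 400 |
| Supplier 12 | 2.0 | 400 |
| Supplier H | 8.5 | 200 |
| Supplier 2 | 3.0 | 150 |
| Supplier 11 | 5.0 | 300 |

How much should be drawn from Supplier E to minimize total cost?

Use providers in increasing cost order.
Supplier 12 at 2.0: take all 400 hours — 1850 still needed.
Take 150 from Supplier 2 at 3.0 — need 1700 more.
Supplier 11 at 5.0: take all 300 hours — 1400 still needed.
Supplier B at 5.5: take all 400 hours — 1000 still needed.
Supplier H (8.5): use full 200 — 800 hours to go.
Take 800 from Supplier E at 9.5 to finish.

800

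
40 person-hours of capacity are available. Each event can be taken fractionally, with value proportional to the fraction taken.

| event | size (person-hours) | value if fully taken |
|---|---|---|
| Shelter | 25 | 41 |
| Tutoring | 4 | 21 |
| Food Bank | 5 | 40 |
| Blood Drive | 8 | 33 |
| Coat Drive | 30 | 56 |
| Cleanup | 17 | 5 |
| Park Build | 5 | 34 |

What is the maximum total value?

Sort by value density: Food Bank 40/5≈8, Park Build 34/5≈6.8, Tutoring 21/4≈5.25, Blood Drive 33/8≈4.12, Coat Drive 56/30≈1.87, Shelter 41/25≈1.64, Cleanup 5/17≈0.294.
Food Bank: take in full, 5 person-hours for value 40 — 35 left.
Take all of Park Build (5 person-hours, value 34) — 30 person-hours left.
Tutoring: take in full, 4 person-hours for value 21 — 26 left.
Blood Drive: take in full, 8 person-hours for value 33 — 18 left.
Only 18 person-hours remain; take 18/30 of Coat Drive for value 56×18/30 = 33.6.
Total value = 161.6.

161.6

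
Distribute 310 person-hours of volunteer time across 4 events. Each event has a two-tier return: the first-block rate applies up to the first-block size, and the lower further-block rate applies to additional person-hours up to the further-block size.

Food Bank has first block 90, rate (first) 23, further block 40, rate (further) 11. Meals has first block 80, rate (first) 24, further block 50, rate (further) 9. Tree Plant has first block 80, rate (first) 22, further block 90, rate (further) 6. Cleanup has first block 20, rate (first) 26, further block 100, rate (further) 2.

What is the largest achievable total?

Treat each block as its own option and order by rate: Cleanup/T1 26 > Meals/T1 24 > Food Bank/T1 23 > Tree Plant/T1 22 > Food Bank/T2 11 > Meals/T2 9 > Tree Plant/T2 6 > Cleanup/T2 2.
Fill Cleanup T1 block (20 at 26) → 290 left.
Meals/T1 (24): +80 → 210 left.
Food Bank T1 at 23: fill all 90 → 120 left.
Tree Plant/T1 (22): +80 → 40 left.
Fill Food Bank T2 block (40 at 11) → 0 left.
Total = 26×20 + 24×80 + 23×90 + 22×80 + 11×40 = 6710.

6710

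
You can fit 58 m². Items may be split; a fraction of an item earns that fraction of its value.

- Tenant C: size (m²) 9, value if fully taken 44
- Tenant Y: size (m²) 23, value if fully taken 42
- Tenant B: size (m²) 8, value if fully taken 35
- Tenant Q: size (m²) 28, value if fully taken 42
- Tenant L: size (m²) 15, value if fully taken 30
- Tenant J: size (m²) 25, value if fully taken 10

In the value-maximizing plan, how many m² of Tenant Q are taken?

3

Sort by value density: Tenant C 44/9≈4.89, Tenant B 35/8≈4.38, Tenant L 30/15≈2, Tenant Y 42/23≈1.83, Tenant Q 42/28≈1.5, Tenant J 10/25≈0.4.
Tenant C: take in full, 9 m² for value 44 — 49 left.
All 8 m² of Tenant B fit (value 35) — 41 remain.
Take all of Tenant L (15 m², value 30) — 26 m² left.
All 23 m² of Tenant Y fit (value 42) — 3 remain.
3 m² left: a 3/28 share of Tenant Q gives 42×3/28 = 4.5.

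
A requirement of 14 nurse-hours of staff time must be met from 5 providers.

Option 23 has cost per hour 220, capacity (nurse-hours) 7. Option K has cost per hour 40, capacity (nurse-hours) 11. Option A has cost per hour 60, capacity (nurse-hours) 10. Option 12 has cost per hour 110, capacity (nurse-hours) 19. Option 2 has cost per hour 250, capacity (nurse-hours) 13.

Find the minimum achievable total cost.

620

Cheapest first:
Take 11 from Option K at 40 → need 3 more.
Take 3 from Option A at 60 to finish.
Option 12, Option 23, Option 2: unused.
Cost = 11×40 + 3×60 = 620.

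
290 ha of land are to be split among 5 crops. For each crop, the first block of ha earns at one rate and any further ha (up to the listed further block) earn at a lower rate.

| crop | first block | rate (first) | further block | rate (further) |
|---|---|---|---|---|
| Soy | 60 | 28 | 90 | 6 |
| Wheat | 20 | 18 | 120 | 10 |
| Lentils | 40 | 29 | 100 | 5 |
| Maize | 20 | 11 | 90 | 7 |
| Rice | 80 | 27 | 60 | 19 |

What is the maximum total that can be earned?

6820

Order all 10 blocks by rate: Lentils/first 29 > Soy/first 28 > Rice/first 27 > Rice/second 19 > Wheat/first 18 > Maize/first 11 > Wheat/second 10 > Maize/second 7 > Soy/second 6 > Lentils/second 5.
Fill Lentils first block (40 at 29) → 250 left.
Fill Soy first block (60 at 28) → 190 left.
Rice first at 27: fill all 80 → 110 left.
Rice second at 19: fill all 60 → 50 left.
Fill Wheat first block (20 at 18) → 30 left.
Fill Maize first block (20 at 11) → 10 left.
Wheat second at 10: only 10 left, fill 10.
Total = 29×40 + 28×60 + 27×80 + 19×60 + 18×20 + 11×20 + 10×10 = 6820.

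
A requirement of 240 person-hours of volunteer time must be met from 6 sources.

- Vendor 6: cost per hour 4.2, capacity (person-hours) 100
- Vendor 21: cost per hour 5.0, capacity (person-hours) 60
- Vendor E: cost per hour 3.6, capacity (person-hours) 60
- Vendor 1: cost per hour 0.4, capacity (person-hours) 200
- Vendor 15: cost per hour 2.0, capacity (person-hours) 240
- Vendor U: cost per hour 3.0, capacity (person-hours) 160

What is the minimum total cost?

Use sources in increasing cost order.
Vendor 1 at 0.4: take all 200 person-hours — 40 still needed.
Take 40 from Vendor 15 at 2.0 to finish.
Vendor U, Vendor E, Vendor 6, Vendor 21: unused.
Cost = 200×0.4 + 40×2.0 = 160.

160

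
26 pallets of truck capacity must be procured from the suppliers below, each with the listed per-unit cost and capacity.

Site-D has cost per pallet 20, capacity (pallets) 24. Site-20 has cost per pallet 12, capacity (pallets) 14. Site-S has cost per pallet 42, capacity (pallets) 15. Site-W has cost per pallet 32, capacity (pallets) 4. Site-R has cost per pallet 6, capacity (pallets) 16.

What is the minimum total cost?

Cheapest first:
Take 16 from Site-R at 6 — need 10 more.
Site-20 (12): take the remaining 10 — done.
Site-D, Site-W, Site-S: unused.
Cost = 16×6 + 10×12 = 216.

216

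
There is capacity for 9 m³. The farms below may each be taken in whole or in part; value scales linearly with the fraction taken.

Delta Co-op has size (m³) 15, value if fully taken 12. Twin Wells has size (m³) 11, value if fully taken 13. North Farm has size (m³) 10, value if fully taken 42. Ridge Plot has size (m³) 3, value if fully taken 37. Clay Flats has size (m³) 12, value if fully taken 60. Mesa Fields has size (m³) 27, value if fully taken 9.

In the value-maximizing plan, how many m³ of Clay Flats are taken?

6

Best value per unit of size first: Ridge Plot 37/3≈12.3, Clay Flats 60/12≈5, North Farm 42/10≈4.2, Twin Wells 13/11≈1.18, Delta Co-op 12/15≈0.8, Mesa Fields 9/27≈0.333.
All 3 m³ of Ridge Plot fit (value 37) — 6 remain.
6 m³ left: a 6/12 share of Clay Flats gives 60×6/12 = 30.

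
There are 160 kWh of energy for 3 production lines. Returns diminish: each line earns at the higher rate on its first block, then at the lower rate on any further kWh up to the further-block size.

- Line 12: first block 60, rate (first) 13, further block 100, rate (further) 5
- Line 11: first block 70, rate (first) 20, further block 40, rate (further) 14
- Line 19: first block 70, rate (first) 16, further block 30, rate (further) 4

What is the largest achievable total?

Order all 6 blocks by rate: Line 11/T1 20 > Line 19/T1 16 > Line 11/T2 14 > Line 12/T1 13 > Line 12/T2 5 > Line 19/T2 4.
Fill Line 11 T1 block (70 at 20) — 90 left.
Line 19 T1 at 16: fill all 70 — 20 left.
Line 11 T2 at 14: only 20 left, fill 20.
Total = 20×70 + 16×70 + 14×20 = 2800.

2800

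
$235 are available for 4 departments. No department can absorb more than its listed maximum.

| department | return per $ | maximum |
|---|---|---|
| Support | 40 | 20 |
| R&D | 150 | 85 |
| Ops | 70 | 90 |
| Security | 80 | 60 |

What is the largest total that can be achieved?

Order the departments by return per $: R&D 150 > Security 80 > Ops 70 > Support 40.
R&D: +85 to 85 (cap) ; 150 left.
Security takes 60 to reach its cap of 60 ; 90 left.
Give Ops 90 to hit its cap of 90 ; 0 left.
Total = 150×85 + 70×90 + 80×60 = 23850.

23850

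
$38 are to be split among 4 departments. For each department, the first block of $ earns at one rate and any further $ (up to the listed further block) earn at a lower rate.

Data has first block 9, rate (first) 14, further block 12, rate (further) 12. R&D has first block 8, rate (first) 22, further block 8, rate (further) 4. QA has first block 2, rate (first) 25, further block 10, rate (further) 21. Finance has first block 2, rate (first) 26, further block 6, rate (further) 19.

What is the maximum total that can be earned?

740

Order all 8 blocks by rate: Finance/tier1 26 > QA/tier1 25 > R&D/tier1 22 > QA/tier2 21 > Finance/tier2 19 > Data/tier1 14 > Data/tier2 12 > R&D/tier2 4.
Finance/tier1 (26): +2 — 36 left.
QA tier1 at 25: fill all 2 — 34 left.
R&D/tier1 (22): +8 — 26 left.
Fill QA tier2 block (10 at 21) — 16 left.
Fill Finance tier2 block (6 at 19) — 10 left.
Data/tier1 (14): +9 — 1 left.
Data/tier2: +1 of 12 at 12; pool empty.
Total = 26×2 + 25×2 + 22×8 + 21×10 + 19×6 + 14×9 + 12×1 = 740.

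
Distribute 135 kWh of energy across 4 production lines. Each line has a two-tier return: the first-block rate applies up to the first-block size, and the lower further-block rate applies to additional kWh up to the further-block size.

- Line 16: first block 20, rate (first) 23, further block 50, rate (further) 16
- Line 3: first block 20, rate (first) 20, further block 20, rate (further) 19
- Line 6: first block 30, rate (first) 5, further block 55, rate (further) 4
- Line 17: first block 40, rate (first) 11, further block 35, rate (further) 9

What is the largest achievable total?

Rank every tier by rate: Line 16/T1 23 > Line 3/T1 20 > Line 3/T2 19 > Line 16/T2 16 > Line 17/T1 11 > Line 17/T2 9 > Line 6/T1 5 > Line 6/T2 4.
Fill Line 16 T1 block (20 at 23) ; 115 left.
Fill Line 3 T1 block (20 at 20) ; 95 left.
Fill Line 3 T2 block (20 at 19) ; 75 left.
Fill Line 16 T2 block (50 at 16) ; 25 left.
25 remain; put them into Line 17 T1 at 11.
Total = 23×20 + 20×20 + 19×20 + 16×50 + 11×25 = 2315.

2315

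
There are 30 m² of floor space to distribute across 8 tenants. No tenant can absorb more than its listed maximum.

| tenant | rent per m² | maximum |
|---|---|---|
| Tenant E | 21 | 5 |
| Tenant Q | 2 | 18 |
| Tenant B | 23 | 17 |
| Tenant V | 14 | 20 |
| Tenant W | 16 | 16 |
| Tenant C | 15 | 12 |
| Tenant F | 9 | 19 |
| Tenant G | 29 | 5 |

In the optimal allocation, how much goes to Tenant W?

3

Rank by rent per m²: Tenant G 29 > Tenant B 23 > Tenant E 21 > Tenant W 16 > Tenant C 15 > Tenant V 14 > Tenant F 9 > Tenant Q 2.
Tenant G takes 5 to reach its cap of 5 — 25 left.
Give Tenant B 17 to hit its cap of 17 — 8 left.
Give Tenant E 5 to hit its cap of 5 — 3 left.
Only 3 left; Tenant W takes them to reach 3.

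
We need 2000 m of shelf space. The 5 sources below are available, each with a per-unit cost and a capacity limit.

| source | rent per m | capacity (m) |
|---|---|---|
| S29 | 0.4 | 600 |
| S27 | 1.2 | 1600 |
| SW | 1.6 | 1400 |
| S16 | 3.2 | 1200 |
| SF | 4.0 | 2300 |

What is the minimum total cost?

Fill from the cheapest source first.
Take 600 from S29 at 0.4 ; need 1400 more.
S27 at 1.2: take 1400 of its 1600 ; requirement met.
SW, S16, SF: unused.
Cost = 600×0.4 + 1400×1.2 = 1920.

1920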